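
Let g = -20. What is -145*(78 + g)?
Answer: -8410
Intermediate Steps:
-145*(78 + g) = -145*(78 - 20) = -145*58 = -8410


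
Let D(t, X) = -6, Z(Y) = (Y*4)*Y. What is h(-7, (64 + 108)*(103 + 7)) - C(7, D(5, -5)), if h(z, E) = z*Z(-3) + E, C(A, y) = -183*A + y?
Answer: 19955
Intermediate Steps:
Z(Y) = 4*Y² (Z(Y) = (4*Y)*Y = 4*Y²)
C(A, y) = y - 183*A
h(z, E) = E + 36*z (h(z, E) = z*(4*(-3)²) + E = z*(4*9) + E = z*36 + E = 36*z + E = E + 36*z)
h(-7, (64 + 108)*(103 + 7)) - C(7, D(5, -5)) = ((64 + 108)*(103 + 7) + 36*(-7)) - (-6 - 183*7) = (172*110 - 252) - (-6 - 1281) = (18920 - 252) - 1*(-1287) = 18668 + 1287 = 19955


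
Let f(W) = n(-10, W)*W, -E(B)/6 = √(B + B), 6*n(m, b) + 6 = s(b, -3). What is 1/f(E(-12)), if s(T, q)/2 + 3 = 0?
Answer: -I*√6/144 ≈ -0.01701*I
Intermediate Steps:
s(T, q) = -6 (s(T, q) = -6 + 2*0 = -6 + 0 = -6)
n(m, b) = -2 (n(m, b) = -1 + (⅙)*(-6) = -1 - 1 = -2)
E(B) = -6*√2*√B (E(B) = -6*√(B + B) = -6*√2*√B)
f(W) = -2*W
1/f(E(-12)) = 1/(-(-12)*√2*√(-12)) = 1/(-(-12)*√2*2*I*√3) = 1/(-(-24)*I*√6) = 1/(24*I*√6) = -I*√6/144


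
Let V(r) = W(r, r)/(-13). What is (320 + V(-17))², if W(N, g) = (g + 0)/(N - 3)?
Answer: 6919411489/67600 ≈ 1.0236e+5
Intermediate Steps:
W(N, g) = g/(-3 + N)
V(r) = -r/(13*(-3 + r)) (V(r) = (r/(-3 + r))/(-13) = (r/(-3 + r))*(-1/13) = -r/(13*(-3 + r)))
(320 + V(-17))² = (320 - 1*(-17)/(-39 + 13*(-17)))² = (320 - 1*(-17)/(-39 - 221))² = (320 - 1*(-17)/(-260))² = (320 - 1*(-17)*(-1/260))² = (320 - 17/260)² = (83183/260)² = 6919411489/67600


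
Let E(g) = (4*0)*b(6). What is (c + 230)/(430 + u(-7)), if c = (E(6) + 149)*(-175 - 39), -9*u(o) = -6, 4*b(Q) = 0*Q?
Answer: -23742/323 ≈ -73.505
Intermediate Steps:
b(Q) = 0 (b(Q) = (0*Q)/4 = (¼)*0 = 0)
u(o) = ⅔ (u(o) = -⅑*(-6) = ⅔)
E(g) = 0 (E(g) = (4*0)*0 = 0*0 = 0)
c = -31886 (c = (0 + 149)*(-175 - 39) = 149*(-214) = -31886)
(c + 230)/(430 + u(-7)) = (-31886 + 230)/(430 + ⅔) = -31656/1292/3 = -31656*3/1292 = -23742/323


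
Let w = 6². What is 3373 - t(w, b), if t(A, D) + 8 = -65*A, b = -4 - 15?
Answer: 5721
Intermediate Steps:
b = -19
w = 36
t(A, D) = -8 - 65*A
3373 - t(w, b) = 3373 - (-8 - 65*36) = 3373 - (-8 - 2340) = 3373 - 1*(-2348) = 3373 + 2348 = 5721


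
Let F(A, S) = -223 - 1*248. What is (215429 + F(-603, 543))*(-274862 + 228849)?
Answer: -9890862454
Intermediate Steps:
F(A, S) = -471 (F(A, S) = -223 - 248 = -471)
(215429 + F(-603, 543))*(-274862 + 228849) = (215429 - 471)*(-274862 + 228849) = 214958*(-46013) = -9890862454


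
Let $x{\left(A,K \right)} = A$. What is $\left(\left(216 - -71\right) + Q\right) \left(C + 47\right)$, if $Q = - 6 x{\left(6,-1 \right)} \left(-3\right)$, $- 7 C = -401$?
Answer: $\frac{288350}{7} \approx 41193.0$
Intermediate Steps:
$C = \frac{401}{7}$ ($C = \left(- \frac{1}{7}\right) \left(-401\right) = \frac{401}{7} \approx 57.286$)
$Q = 108$ ($Q = \left(-6\right) 6 \left(-3\right) = \left(-36\right) \left(-3\right) = 108$)
$\left(\left(216 - -71\right) + Q\right) \left(C + 47\right) = \left(\left(216 - -71\right) + 108\right) \left(\frac{401}{7} + 47\right) = \left(\left(216 + 71\right) + 108\right) \frac{730}{7} = \left(287 + 108\right) \frac{730}{7} = 395 \cdot \frac{730}{7} = \frac{288350}{7}$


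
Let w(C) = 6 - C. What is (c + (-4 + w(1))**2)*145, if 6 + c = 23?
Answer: 2610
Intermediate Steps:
c = 17 (c = -6 + 23 = 17)
(c + (-4 + w(1))**2)*145 = (17 + (-4 + (6 - 1*1))**2)*145 = (17 + (-4 + (6 - 1))**2)*145 = (17 + (-4 + 5)**2)*145 = (17 + 1**2)*145 = (17 + 1)*145 = 18*145 = 2610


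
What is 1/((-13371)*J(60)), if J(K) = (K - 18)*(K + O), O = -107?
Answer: 1/26394354 ≈ 3.7887e-8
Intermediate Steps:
J(K) = (-107 + K)*(-18 + K) (J(K) = (K - 18)*(K - 107) = (-18 + K)*(-107 + K) = (-107 + K)*(-18 + K))
1/((-13371)*J(60)) = 1/((-13371)*(1926 + 60² - 125*60)) = -1/(13371*(1926 + 3600 - 7500)) = -1/13371/(-1974) = -1/13371*(-1/1974) = 1/26394354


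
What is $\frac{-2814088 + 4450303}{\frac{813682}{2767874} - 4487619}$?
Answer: $- \frac{2264418478455}{6210581569162} \approx -0.36461$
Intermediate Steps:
$\frac{-2814088 + 4450303}{\frac{813682}{2767874} - 4487619} = \frac{1636215}{813682 \cdot \frac{1}{2767874} - 4487619} = \frac{1636215}{\frac{406841}{1383937} - 4487619} = \frac{1636215}{- \frac{6210581569162}{1383937}} = 1636215 \left(- \frac{1383937}{6210581569162}\right) = - \frac{2264418478455}{6210581569162}$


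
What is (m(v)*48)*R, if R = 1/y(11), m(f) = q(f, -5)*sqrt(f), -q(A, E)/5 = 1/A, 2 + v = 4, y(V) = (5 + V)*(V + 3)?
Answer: -15*sqrt(2)/28 ≈ -0.75761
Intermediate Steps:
y(V) = (3 + V)*(5 + V) (y(V) = (5 + V)*(3 + V) = (3 + V)*(5 + V))
v = 2 (v = -2 + 4 = 2)
q(A, E) = -5/A
m(f) = -5/sqrt(f) (m(f) = (-5/f)*sqrt(f) = -5/sqrt(f))
R = 1/224 (R = 1/(15 + 11**2 + 8*11) = 1/(15 + 121 + 88) = 1/224 ≈ 0.0044643)
(m(v)*48)*R = (-5*sqrt(2)/2*48)*(1/224) = -120*sqrt(2)*(1/224) = -15*sqrt(2)/28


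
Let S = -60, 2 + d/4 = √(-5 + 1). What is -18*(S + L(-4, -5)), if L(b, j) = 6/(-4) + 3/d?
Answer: 8883/8 + 27*I/8 ≈ 1110.4 + 3.375*I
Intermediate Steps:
d = -8 + 8*I (d = -8 + 4*√(-5 + 1) = -8 + 4*√(-4) = -8 + 4*(2*I) = -8 + 8*I ≈ -8.0 + 8.0*I)
L(b, j) = -3/2 + 3*(-8 - 8*I)/128 (L(b, j) = 6/(-4) + 3/(-8 + 8*I) = 6*(-¼) + 3*((-8 - 8*I)/128) = -3/2 + 3*(-8 - 8*I)/128)
-18*(S + L(-4, -5)) = -18*(-60 + (-27/16 - 3*I/16)) = -18*(-987/16 - 3*I/16) = 8883/8 + 27*I/8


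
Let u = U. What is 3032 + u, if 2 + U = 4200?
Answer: 7230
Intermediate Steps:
U = 4198 (U = -2 + 4200 = 4198)
u = 4198
3032 + u = 3032 + 4198 = 7230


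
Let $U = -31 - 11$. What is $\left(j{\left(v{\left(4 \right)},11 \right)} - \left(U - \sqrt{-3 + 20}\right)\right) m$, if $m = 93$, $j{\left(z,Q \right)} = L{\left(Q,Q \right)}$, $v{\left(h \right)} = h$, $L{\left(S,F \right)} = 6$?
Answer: $4464 + 93 \sqrt{17} \approx 4847.4$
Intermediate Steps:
$j{\left(z,Q \right)} = 6$
$U = -42$ ($U = -31 - 11 = -42$)
$\left(j{\left(v{\left(4 \right)},11 \right)} - \left(U - \sqrt{-3 + 20}\right)\right) m = \left(6 + \left(\sqrt{-3 + 20} - -42\right)\right) 93 = \left(6 + \left(\sqrt{17} + 42\right)\right) 93 = \left(6 + \left(42 + \sqrt{17}\right)\right) 93 = \left(48 + \sqrt{17}\right) 93 = 4464 + 93 \sqrt{17}$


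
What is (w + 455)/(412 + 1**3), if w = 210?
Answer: 95/59 ≈ 1.6102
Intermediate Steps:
(w + 455)/(412 + 1**3) = (210 + 455)/(412 + 1**3) = 665/(412 + 1) = 665/413 = 665*(1/413) = 95/59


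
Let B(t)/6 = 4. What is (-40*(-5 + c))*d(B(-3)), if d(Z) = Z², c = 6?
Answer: -23040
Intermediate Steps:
B(t) = 24 (B(t) = 6*4 = 24)
(-40*(-5 + c))*d(B(-3)) = -40*(-5 + 6)*24² = -40*576 = -23040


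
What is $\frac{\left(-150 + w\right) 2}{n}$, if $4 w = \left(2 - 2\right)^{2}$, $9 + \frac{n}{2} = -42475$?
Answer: $\frac{75}{21242} \approx 0.0035307$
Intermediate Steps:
$n = -84968$ ($n = -18 + 2 \left(-42475\right) = -18 - 84950 = -84968$)
$w = 0$ ($w = \frac{\left(2 - 2\right)^{2}}{4} = \frac{0^{2}}{4} = \frac{1}{4} \cdot 0 = 0$)
$\frac{\left(-150 + w\right) 2}{n} = \frac{\left(-150 + 0\right) 2}{-84968} = \left(-150\right) 2 \left(- \frac{1}{84968}\right) = \left(-300\right) \left(- \frac{1}{84968}\right) = \frac{75}{21242}$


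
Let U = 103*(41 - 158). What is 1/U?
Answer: -1/12051 ≈ -8.2981e-5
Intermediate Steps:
U = -12051 (U = 103*(-117) = -12051)
1/U = 1/(-12051) = -1/12051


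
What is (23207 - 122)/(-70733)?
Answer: -23085/70733 ≈ -0.32637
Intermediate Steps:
(23207 - 122)/(-70733) = 23085*(-1/70733) = -23085/70733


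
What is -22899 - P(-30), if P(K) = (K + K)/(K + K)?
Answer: -22900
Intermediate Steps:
P(K) = 1 (P(K) = (2*K)/((2*K)) = (2*K)*(1/(2*K)) = 1)
-22899 - P(-30) = -22899 - 1*1 = -22899 - 1 = -22900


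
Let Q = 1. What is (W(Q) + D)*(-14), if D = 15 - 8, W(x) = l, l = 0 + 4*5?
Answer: -378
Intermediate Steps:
l = 20 (l = 0 + 20 = 20)
W(x) = 20
D = 7
(W(Q) + D)*(-14) = (20 + 7)*(-14) = 27*(-14) = -378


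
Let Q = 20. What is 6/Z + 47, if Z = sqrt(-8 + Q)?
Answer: 47 + sqrt(3) ≈ 48.732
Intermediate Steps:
Z = 2*sqrt(3) (Z = sqrt(-8 + 20) = sqrt(12) = 2*sqrt(3) ≈ 3.4641)
6/Z + 47 = 6/(2*sqrt(3)) + 47 = (sqrt(3)/6)*6 + 47 = sqrt(3) + 47 = 47 + sqrt(3)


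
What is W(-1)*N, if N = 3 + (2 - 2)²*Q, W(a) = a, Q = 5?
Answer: -3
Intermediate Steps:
N = 3 (N = 3 + (2 - 2)²*5 = 3 + 0²*5 = 3 + 0*5 = 3 + 0 = 3)
W(-1)*N = -1*3 = -3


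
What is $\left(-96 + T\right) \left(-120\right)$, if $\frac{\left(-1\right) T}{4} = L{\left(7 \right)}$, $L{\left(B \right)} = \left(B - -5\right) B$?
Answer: $51840$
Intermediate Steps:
$L{\left(B \right)} = B \left(5 + B\right)$ ($L{\left(B \right)} = \left(B + 5\right) B = \left(5 + B\right) B = B \left(5 + B\right)$)
$T = -336$ ($T = - 4 \cdot 7 \left(5 + 7\right) = - 4 \cdot 7 \cdot 12 = \left(-4\right) 84 = -336$)
$\left(-96 + T\right) \left(-120\right) = \left(-96 - 336\right) \left(-120\right) = \left(-432\right) \left(-120\right) = 51840$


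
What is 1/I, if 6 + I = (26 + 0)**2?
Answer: 1/670 ≈ 0.0014925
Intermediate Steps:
I = 670 (I = -6 + (26 + 0)**2 = -6 + 26**2 = -6 + 676 = 670)
1/I = 1/670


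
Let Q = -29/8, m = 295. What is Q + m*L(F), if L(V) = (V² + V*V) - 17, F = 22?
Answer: 2244331/8 ≈ 2.8054e+5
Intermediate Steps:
L(V) = -17 + 2*V² (L(V) = (V² + V²) - 17 = 2*V² - 17 = -17 + 2*V²)
Q = -29/8 (Q = (⅛)*(-29) = -29/8 ≈ -3.6250)
Q + m*L(F) = -29/8 + 295*(-17 + 2*22²) = -29/8 + 295*(-17 + 2*484) = -29/8 + 295*(-17 + 968) = -29/8 + 295*951 = -29/8 + 280545 = 2244331/8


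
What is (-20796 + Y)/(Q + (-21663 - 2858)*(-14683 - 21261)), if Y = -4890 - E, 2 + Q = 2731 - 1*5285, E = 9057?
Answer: -34743/881380268 ≈ -3.9419e-5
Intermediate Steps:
Q = -2556 (Q = -2 + (2731 - 1*5285) = -2 + (2731 - 5285) = -2 - 2554 = -2556)
Y = -13947 (Y = -4890 - 1*9057 = -4890 - 9057 = -13947)
(-20796 + Y)/(Q + (-21663 - 2858)*(-14683 - 21261)) = (-20796 - 13947)/(-2556 + (-21663 - 2858)*(-14683 - 21261)) = -34743/(-2556 - 24521*(-35944)) = -34743/(-2556 + 881382824) = -34743/881380268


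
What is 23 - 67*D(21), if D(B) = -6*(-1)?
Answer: -379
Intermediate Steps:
D(B) = 6
23 - 67*D(21) = 23 - 67*6 = 23 - 402 = -379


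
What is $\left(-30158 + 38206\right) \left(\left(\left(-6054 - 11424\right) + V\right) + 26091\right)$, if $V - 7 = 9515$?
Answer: $145950480$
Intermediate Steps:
$V = 9522$ ($V = 7 + 9515 = 9522$)
$\left(-30158 + 38206\right) \left(\left(\left(-6054 - 11424\right) + V\right) + 26091\right) = \left(-30158 + 38206\right) \left(\left(\left(-6054 - 11424\right) + 9522\right) + 26091\right) = 8048 \left(\left(\left(-6054 - 11424\right) + 9522\right) + 26091\right) = 8048 \left(\left(-17478 + 9522\right) + 26091\right) = 8048 \left(-7956 + 26091\right) = 8048 \cdot 18135 = 145950480$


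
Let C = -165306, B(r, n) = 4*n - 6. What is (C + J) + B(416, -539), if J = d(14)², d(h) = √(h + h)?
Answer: -167440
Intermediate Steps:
d(h) = √2*√h (d(h) = √(2*h) = √2*√h)
B(r, n) = -6 + 4*n
J = 28 (J = (√2*√14)² = (2*√7)² = 28)
(C + J) + B(416, -539) = (-165306 + 28) + (-6 + 4*(-539)) = -165278 + (-6 - 2156) = -165278 - 2162 = -167440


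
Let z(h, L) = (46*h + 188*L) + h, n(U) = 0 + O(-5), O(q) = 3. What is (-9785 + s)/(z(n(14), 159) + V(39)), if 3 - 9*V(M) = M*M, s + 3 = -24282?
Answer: -102210/89593 ≈ -1.1408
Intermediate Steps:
s = -24285 (s = -3 - 24282 = -24285)
V(M) = ⅓ - M²/9 (V(M) = ⅓ - M*M/9 = ⅓ - M²/9)
n(U) = 3 (n(U) = 0 + 3 = 3)
z(h, L) = 47*h + 188*L
(-9785 + s)/(z(n(14), 159) + V(39)) = (-9785 - 24285)/((47*3 + 188*159) + (⅓ - ⅑*39²)) = -34070/((141 + 29892) + (⅓ - ⅑*1521)) = -34070/(30033 + (⅓ - 169)) = -34070/(30033 - 506/3) = -34070/89593/3 = -34070*3/89593 = -102210/89593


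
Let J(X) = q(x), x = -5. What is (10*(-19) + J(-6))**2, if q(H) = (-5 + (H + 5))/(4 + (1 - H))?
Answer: 145161/4 ≈ 36290.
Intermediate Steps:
q(H) = H/(5 - H) (q(H) = (-5 + (5 + H))/(5 - H) = H/(5 - H))
J(X) = -1/2 (J(X) = -1*(-5)/(-5 - 5) = -1*(-5)/(-10) = -1*(-5)*(-1/10) = -1/2)
(10*(-19) + J(-6))**2 = (10*(-19) - 1/2)**2 = (-190 - 1/2)**2 = (-381/2)**2 = 145161/4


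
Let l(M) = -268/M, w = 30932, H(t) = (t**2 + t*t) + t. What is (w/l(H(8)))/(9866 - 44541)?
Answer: 55352/122275 ≈ 0.45268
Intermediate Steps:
H(t) = t + 2*t**2 (H(t) = (t**2 + t**2) + t = 2*t**2 + t = t + 2*t**2)
l(M) = -268/M
(w/l(H(8)))/(9866 - 44541) = (30932/((-268*1/(8*(1 + 2*8)))))/(9866 - 44541) = (30932/((-268*1/(8*(1 + 16)))))/(-34675) = (30932/((-268/(8*17))))*(-1/34675) = (30932/((-268/136)))*(-1/34675) = (30932/((-268*1/136)))*(-1/34675) = (30932/(-67/34))*(-1/34675) = (30932*(-34/67))*(-1/34675) = -1051688/67*(-1/34675) = 55352/122275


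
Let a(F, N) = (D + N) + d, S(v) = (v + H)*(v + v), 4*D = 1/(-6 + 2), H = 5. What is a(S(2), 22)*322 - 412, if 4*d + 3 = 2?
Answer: 52571/8 ≈ 6571.4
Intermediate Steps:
D = -1/16 (D = 1/(4*(-6 + 2)) = (1/4)/(-4) = (1/4)*(-1/4) = -1/16 ≈ -0.062500)
d = -1/4 (d = -3/4 + (1/4)*2 = -3/4 + 1/2 = -1/4 ≈ -0.25000)
S(v) = 2*v*(5 + v) (S(v) = (v + 5)*(v + v) = (5 + v)*(2*v) = 2*v*(5 + v))
a(F, N) = -5/16 + N (a(F, N) = (-1/16 + N) - 1/4 = -5/16 + N)
a(S(2), 22)*322 - 412 = (-5/16 + 22)*322 - 412 = (347/16)*322 - 412 = 55867/8 - 412 = 52571/8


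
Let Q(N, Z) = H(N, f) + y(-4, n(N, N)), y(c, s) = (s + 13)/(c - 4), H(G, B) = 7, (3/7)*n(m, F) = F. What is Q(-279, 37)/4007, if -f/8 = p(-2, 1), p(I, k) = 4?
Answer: 347/16028 ≈ 0.021650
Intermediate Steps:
f = -32 (f = -8*4 = -32)
n(m, F) = 7*F/3
y(c, s) = (13 + s)/(-4 + c)
Q(N, Z) = 43/8 - 7*N/24 (Q(N, Z) = 7 + (13 + 7*N/3)/(-4 - 4) = 7 + (13 + 7*N/3)/(-8) = 7 - (13 + 7*N/3)/8 = 7 + (-13/8 - 7*N/24) = 43/8 - 7*N/24)
Q(-279, 37)/4007 = (43/8 - 7/24*(-279))/4007 = (43/8 + 651/8)*(1/4007) = (347/4)*(1/4007) = 347/16028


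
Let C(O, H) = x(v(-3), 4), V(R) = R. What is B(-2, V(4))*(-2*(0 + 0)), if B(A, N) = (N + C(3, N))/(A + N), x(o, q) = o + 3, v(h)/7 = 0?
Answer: 0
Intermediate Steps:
v(h) = 0 (v(h) = 7*0 = 0)
x(o, q) = 3 + o
C(O, H) = 3 (C(O, H) = 3 + 0 = 3)
B(A, N) = (3 + N)/(A + N) (B(A, N) = (N + 3)/(A + N) = (3 + N)/(A + N))
B(-2, V(4))*(-2*(0 + 0)) = ((3 + 4)/(-2 + 4))*(-2*(0 + 0)) = (7/2)*(-2*0) = ((½)*7)*0 = (7/2)*0 = 0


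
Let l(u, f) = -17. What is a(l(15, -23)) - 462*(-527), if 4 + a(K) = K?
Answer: 243453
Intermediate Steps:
a(K) = -4 + K
a(l(15, -23)) - 462*(-527) = (-4 - 17) - 462*(-527) = -21 + 243474 = 243453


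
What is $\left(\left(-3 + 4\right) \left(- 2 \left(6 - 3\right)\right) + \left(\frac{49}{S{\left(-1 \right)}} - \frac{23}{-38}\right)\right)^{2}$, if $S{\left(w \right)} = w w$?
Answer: $\frac{2745649}{1444} \approx 1901.4$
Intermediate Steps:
$S{\left(w \right)} = w^{2}$
$\left(\left(-3 + 4\right) \left(- 2 \left(6 - 3\right)\right) + \left(\frac{49}{S{\left(-1 \right)}} - \frac{23}{-38}\right)\right)^{2} = \left(\left(-3 + 4\right) \left(- 2 \left(6 - 3\right)\right) + \left(\frac{49}{\left(-1\right)^{2}} - \frac{23}{-38}\right)\right)^{2} = \left(1 \left(\left(-2\right) 3\right) - \left(- \frac{23}{38} - \frac{49}{1}\right)\right)^{2} = \left(1 \left(-6\right) + \left(49 \cdot 1 + \frac{23}{38}\right)\right)^{2} = \left(-6 + \left(49 + \frac{23}{38}\right)\right)^{2} = \left(-6 + \frac{1885}{38}\right)^{2} = \left(\frac{1657}{38}\right)^{2} = \frac{2745649}{1444}$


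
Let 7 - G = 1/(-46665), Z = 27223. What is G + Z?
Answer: 1270687951/46665 ≈ 27230.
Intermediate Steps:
G = 326656/46665 (G = 7 - 1/(-46665) = 7 - 1*(-1/46665) = 7 + 1/46665 = 326656/46665 ≈ 7.0000)
G + Z = 326656/46665 + 27223 = 1270687951/46665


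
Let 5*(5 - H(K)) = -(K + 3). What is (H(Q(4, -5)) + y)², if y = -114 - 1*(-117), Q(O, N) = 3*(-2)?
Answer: 1369/25 ≈ 54.760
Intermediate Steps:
Q(O, N) = -6
y = 3 (y = -114 + 117 = 3)
H(K) = 28/5 + K/5 (H(K) = 5 - (-1)*(K + 3)/5 = 5 - (-1)*(3 + K)/5 = 5 - (-3 - K)/5 = 5 + (⅗ + K/5) = 28/5 + K/5)
(H(Q(4, -5)) + y)² = ((28/5 + (⅕)*(-6)) + 3)² = ((28/5 - 6/5) + 3)² = (22/5 + 3)² = (37/5)² = 1369/25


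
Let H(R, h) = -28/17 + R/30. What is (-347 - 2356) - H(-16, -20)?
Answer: -688709/255 ≈ -2700.8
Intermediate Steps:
H(R, h) = -28/17 + R/30 (H(R, h) = -28*1/17 + R*(1/30) = -28/17 + R/30)
(-347 - 2356) - H(-16, -20) = (-347 - 2356) - (-28/17 + (1/30)*(-16)) = -2703 - (-28/17 - 8/15) = -2703 - 1*(-556/255) = -2703 + 556/255 = -688709/255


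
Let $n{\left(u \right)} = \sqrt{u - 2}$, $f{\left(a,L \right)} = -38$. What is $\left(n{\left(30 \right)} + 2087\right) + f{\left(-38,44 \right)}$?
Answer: $2049 + 2 \sqrt{7} \approx 2054.3$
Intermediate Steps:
$n{\left(u \right)} = \sqrt{-2 + u}$
$\left(n{\left(30 \right)} + 2087\right) + f{\left(-38,44 \right)} = \left(\sqrt{-2 + 30} + 2087\right) - 38 = \left(\sqrt{28} + 2087\right) - 38 = \left(2 \sqrt{7} + 2087\right) - 38 = \left(2087 + 2 \sqrt{7}\right) - 38 = 2049 + 2 \sqrt{7}$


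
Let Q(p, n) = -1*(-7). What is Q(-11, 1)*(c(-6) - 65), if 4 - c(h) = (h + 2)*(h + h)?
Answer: -763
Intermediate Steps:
Q(p, n) = 7
c(h) = 4 - 2*h*(2 + h) (c(h) = 4 - (h + 2)*(h + h) = 4 - (2 + h)*2*h = 4 - 2*h*(2 + h))
Q(-11, 1)*(c(-6) - 65) = 7*((4 - 4*(-6) - 2*(-6)**2) - 65) = 7*((4 + 24 - 2*36) - 65) = 7*((4 + 24 - 72) - 65) = 7*(-44 - 65) = 7*(-109) = -763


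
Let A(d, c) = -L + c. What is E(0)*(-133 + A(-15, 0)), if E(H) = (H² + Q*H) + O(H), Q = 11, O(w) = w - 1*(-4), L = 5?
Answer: -552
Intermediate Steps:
A(d, c) = -5 + c (A(d, c) = -1*5 + c = -5 + c)
O(w) = 4 + w (O(w) = w + 4 = 4 + w)
E(H) = 4 + H² + 12*H (E(H) = (H² + 11*H) + (4 + H) = 4 + H² + 12*H)
E(0)*(-133 + A(-15, 0)) = (4 + 0² + 12*0)*(-133 + (-5 + 0)) = (4 + 0 + 0)*(-133 - 5) = 4*(-138) = -552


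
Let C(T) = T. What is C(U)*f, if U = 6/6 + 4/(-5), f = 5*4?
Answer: 4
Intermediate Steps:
f = 20
U = ⅕ (U = 6*(⅙) + 4*(-⅕) = 1 - ⅘ = ⅕ ≈ 0.20000)
C(U)*f = (⅕)*20 = 4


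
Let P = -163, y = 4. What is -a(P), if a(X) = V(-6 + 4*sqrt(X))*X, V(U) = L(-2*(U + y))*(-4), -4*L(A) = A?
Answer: 652 - 1304*I*sqrt(163) ≈ 652.0 - 16648.0*I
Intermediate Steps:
L(A) = -A/4
V(U) = -8 - 2*U (V(U) = -(-1)*(U + 4)/2*(-4) = -(-1)*(4 + U)/2*(-4) = -(-8 - 2*U)/4*(-4) = (2 + U/2)*(-4) = -8 - 2*U)
a(X) = X*(4 - 8*sqrt(X)) (a(X) = (-8 - 2*(-6 + 4*sqrt(X)))*X = (-8 + (12 - 8*sqrt(X)))*X = (4 - 8*sqrt(X))*X = X*(4 - 8*sqrt(X)))
-a(P) = -(-(-1304)*I*sqrt(163) + 4*(-163)) = -(-(-1304)*I*sqrt(163) - 652) = -(1304*I*sqrt(163) - 652) = -(-652 + 1304*I*sqrt(163)) = 652 - 1304*I*sqrt(163)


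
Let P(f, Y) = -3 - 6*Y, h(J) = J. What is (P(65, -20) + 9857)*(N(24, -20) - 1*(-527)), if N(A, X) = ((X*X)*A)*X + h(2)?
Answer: -1909731754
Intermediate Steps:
N(A, X) = 2 + A*X**3 (N(A, X) = ((X*X)*A)*X + 2 = (X**2*A)*X + 2 = (A*X**2)*X + 2 = A*X**3 + 2 = 2 + A*X**3)
(P(65, -20) + 9857)*(N(24, -20) - 1*(-527)) = ((-3 - 6*(-20)) + 9857)*((2 + 24*(-20)**3) - 1*(-527)) = ((-3 + 120) + 9857)*((2 + 24*(-8000)) + 527) = (117 + 9857)*((2 - 192000) + 527) = 9974*(-191998 + 527) = 9974*(-191471) = -1909731754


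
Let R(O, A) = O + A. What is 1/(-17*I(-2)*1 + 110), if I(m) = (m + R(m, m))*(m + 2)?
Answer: 1/110 ≈ 0.0090909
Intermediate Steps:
R(O, A) = A + O
I(m) = 3*m*(2 + m) (I(m) = (m + (m + m))*(m + 2) = (m + 2*m)*(2 + m) = (3*m)*(2 + m) = 3*m*(2 + m))
1/(-17*I(-2)*1 + 110) = 1/(-51*(-2)*(2 - 2)*1 + 110) = 1/(-51*(-2)*0*1 + 110) = 1/(-17*0*1 + 110) = 1/(0*1 + 110) = 1/(0 + 110) = 1/110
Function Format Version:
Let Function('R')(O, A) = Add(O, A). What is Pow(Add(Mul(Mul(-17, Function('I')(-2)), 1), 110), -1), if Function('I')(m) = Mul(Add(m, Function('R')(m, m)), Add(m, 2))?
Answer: Rational(1, 110) ≈ 0.0090909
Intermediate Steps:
Function('R')(O, A) = Add(A, O)
Function('I')(m) = Mul(3, m, Add(2, m)) (Function('I')(m) = Mul(Add(m, Add(m, m)), Add(m, 2)) = Mul(Add(m, Mul(2, m)), Add(2, m)) = Mul(Mul(3, m), Add(2, m)) = Mul(3, m, Add(2, m)))
Pow(Add(Mul(Mul(-17, Function('I')(-2)), 1), 110), -1) = Pow(Add(Mul(Mul(-17, Mul(3, -2, Add(2, -2))), 1), 110), -1) = Pow(Add(Mul(Mul(-17, Mul(3, -2, 0)), 1), 110), -1) = Pow(Add(Mul(Mul(-17, 0), 1), 110), -1) = Pow(Add(Mul(0, 1), 110), -1) = Pow(Add(0, 110), -1) = Pow(110, -1) = Rational(1, 110)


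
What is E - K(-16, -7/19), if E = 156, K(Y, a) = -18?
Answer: 174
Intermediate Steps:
E - K(-16, -7/19) = 156 - 1*(-18) = 156 + 18 = 174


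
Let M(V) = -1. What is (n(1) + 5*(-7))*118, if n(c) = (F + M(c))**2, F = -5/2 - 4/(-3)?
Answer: -64369/18 ≈ -3576.1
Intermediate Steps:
F = -7/6 (F = -5*1/2 - 4*(-1/3) = -5/2 + 4/3 = -7/6 ≈ -1.1667)
n(c) = 169/36 (n(c) = (-7/6 - 1)**2 = (-13/6)**2 = 169/36)
(n(1) + 5*(-7))*118 = (169/36 + 5*(-7))*118 = (169/36 - 35)*118 = -1091/36*118 = -64369/18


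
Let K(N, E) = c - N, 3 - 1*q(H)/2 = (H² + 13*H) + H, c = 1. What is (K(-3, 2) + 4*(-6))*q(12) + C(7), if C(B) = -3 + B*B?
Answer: 12406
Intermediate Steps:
C(B) = -3 + B²
q(H) = 6 - 28*H - 2*H² (q(H) = 6 - 2*((H² + 13*H) + H) = 6 - 2*(H² + 14*H) = 6 + (-28*H - 2*H²) = 6 - 28*H - 2*H²)
K(N, E) = 1 - N
(K(-3, 2) + 4*(-6))*q(12) + C(7) = ((1 - 1*(-3)) + 4*(-6))*(6 - 28*12 - 2*12²) + (-3 + 7²) = ((1 + 3) - 24)*(6 - 336 - 2*144) + (-3 + 49) = (4 - 24)*(6 - 336 - 288) + 46 = -20*(-618) + 46 = 12360 + 46 = 12406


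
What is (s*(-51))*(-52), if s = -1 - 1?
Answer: -5304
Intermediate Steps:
s = -2
(s*(-51))*(-52) = -2*(-51)*(-52) = 102*(-52) = -5304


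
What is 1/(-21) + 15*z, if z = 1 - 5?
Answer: -1261/21 ≈ -60.048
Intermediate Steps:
z = -4
1/(-21) + 15*z = 1/(-21) + 15*(-4) = -1/21 - 60 = -1261/21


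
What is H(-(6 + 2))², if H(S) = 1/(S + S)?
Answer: 1/256 ≈ 0.0039063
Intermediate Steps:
H(S) = 1/(2*S)
H(-(6 + 2))² = (1/(2*((-(6 + 2)))))² = (1/(2*((-1*8))))² = ((½)/(-8))² = ((½)*(-⅛))² = (-1/16)² = 1/256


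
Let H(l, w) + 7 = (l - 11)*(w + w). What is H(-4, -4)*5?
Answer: 565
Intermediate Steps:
H(l, w) = -7 + 2*w*(-11 + l) (H(l, w) = -7 + (l - 11)*(w + w) = -7 + (-11 + l)*(2*w) = -7 + 2*w*(-11 + l))
H(-4, -4)*5 = (-7 - 22*(-4) + 2*(-4)*(-4))*5 = (-7 + 88 + 32)*5 = 113*5 = 565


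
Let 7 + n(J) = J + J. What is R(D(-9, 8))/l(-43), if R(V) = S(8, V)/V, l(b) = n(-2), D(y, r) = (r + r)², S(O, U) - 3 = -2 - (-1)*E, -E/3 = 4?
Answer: 1/256 ≈ 0.0039063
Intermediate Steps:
E = -12 (E = -3*4 = -12)
S(O, U) = -11 (S(O, U) = 3 + (-2 - (-1)*(-12)) = 3 + (-2 - 1*12) = 3 + (-2 - 12) = 3 - 14 = -11)
n(J) = -7 + 2*J (n(J) = -7 + (J + J) = -7 + 2*J)
D(y, r) = 4*r² (D(y, r) = (2*r)² = 4*r²)
l(b) = -11 (l(b) = -7 + 2*(-2) = -7 - 4 = -11)
R(V) = -11/V
R(D(-9, 8))/l(-43) = -11/(4*8²)/(-11) = -11/(4*64)*(-1/11) = -11/256*(-1/11) = 1/256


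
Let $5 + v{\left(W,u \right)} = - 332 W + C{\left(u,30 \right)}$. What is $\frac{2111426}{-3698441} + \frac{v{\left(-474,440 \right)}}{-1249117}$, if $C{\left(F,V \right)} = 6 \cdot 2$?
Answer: $- \frac{3219460263217}{4619785526597} \approx -0.69689$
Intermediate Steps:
$C{\left(F,V \right)} = 12$
$v{\left(W,u \right)} = 7 - 332 W$ ($v{\left(W,u \right)} = -5 - \left(-12 + 332 W\right) = 7 - 332 W$)
$\frac{2111426}{-3698441} + \frac{v{\left(-474,440 \right)}}{-1249117} = \frac{2111426}{-3698441} + \frac{7 - -157368}{-1249117} = 2111426 \left(- \frac{1}{3698441}\right) + \left(7 + 157368\right) \left(- \frac{1}{1249117}\right) = - \frac{2111426}{3698441} + 157375 \left(- \frac{1}{1249117}\right) = - \frac{2111426}{3698441} - \frac{157375}{1249117} = - \frac{3219460263217}{4619785526597}$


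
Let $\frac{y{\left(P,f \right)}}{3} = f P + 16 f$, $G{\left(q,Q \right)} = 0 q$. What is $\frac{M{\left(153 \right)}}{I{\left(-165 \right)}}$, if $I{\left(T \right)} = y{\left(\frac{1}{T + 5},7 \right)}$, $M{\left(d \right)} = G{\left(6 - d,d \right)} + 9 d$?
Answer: $\frac{24480}{5971} \approx 4.0998$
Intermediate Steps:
$G{\left(q,Q \right)} = 0$
$M{\left(d \right)} = 9 d$ ($M{\left(d \right)} = 0 + 9 d = 9 d$)
$y{\left(P,f \right)} = 48 f + 3 P f$ ($y{\left(P,f \right)} = 3 \left(f P + 16 f\right) = 3 \left(P f + 16 f\right) = 3 \left(16 f + P f\right) = 48 f + 3 P f$)
$I{\left(T \right)} = 336 + \frac{21}{5 + T}$ ($I{\left(T \right)} = 3 \cdot 7 \left(16 + \frac{1}{T + 5}\right) = 3 \cdot 7 \left(16 + \frac{1}{5 + T}\right) = 336 + \frac{21}{5 + T}$)
$\frac{M{\left(153 \right)}}{I{\left(-165 \right)}} = \frac{9 \cdot 153}{21 \frac{1}{5 - 165} \left(81 + 16 \left(-165\right)\right)} = \frac{1377}{21 \frac{1}{-160} \left(81 - 2640\right)} = \frac{1377}{21 \left(- \frac{1}{160}\right) \left(-2559\right)} = \frac{1377}{\frac{53739}{160}} = 1377 \cdot \frac{160}{53739} = \frac{24480}{5971}$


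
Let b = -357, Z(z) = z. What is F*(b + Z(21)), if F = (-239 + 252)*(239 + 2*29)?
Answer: -1297296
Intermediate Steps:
F = 3861 (F = 13*(239 + 58) = 13*297 = 3861)
F*(b + Z(21)) = 3861*(-357 + 21) = 3861*(-336) = -1297296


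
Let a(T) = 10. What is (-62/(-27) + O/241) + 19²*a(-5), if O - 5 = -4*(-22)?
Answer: 23507723/6507 ≈ 3612.7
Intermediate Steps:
O = 93 (O = 5 - 4*(-22) = 5 + 88 = 93)
(-62/(-27) + O/241) + 19²*a(-5) = (-62/(-27) + 93/241) + 19²*10 = (-62*(-1/27) + 93*(1/241)) + 361*10 = (62/27 + 93/241) + 3610 = 17453/6507 + 3610 = 23507723/6507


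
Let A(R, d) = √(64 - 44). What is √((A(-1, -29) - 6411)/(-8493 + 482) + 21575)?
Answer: √(1384651169096 - 16022*√5)/8011 ≈ 146.89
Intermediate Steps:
A(R, d) = 2*√5 (A(R, d) = √20 = 2*√5)
√((A(-1, -29) - 6411)/(-8493 + 482) + 21575) = √((2*√5 - 6411)/(-8493 + 482) + 21575) = √((-6411 + 2*√5)/(-8011) + 21575) = √((-6411 + 2*√5)*(-1/8011) + 21575) = √((6411/8011 - 2*√5/8011) + 21575) = √(172843736/8011 - 2*√5/8011)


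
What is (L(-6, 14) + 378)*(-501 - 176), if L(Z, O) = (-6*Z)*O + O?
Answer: -606592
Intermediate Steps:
L(Z, O) = O - 6*O*Z (L(Z, O) = -6*O*Z + O = O - 6*O*Z)
(L(-6, 14) + 378)*(-501 - 176) = (14*(1 - 6*(-6)) + 378)*(-501 - 176) = (14*(1 + 36) + 378)*(-677) = (14*37 + 378)*(-677) = (518 + 378)*(-677) = 896*(-677) = -606592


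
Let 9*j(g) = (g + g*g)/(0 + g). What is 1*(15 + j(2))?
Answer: 46/3 ≈ 15.333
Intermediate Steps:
j(g) = (g + g**2)/(9*g) (j(g) = ((g + g*g)/(0 + g))/9 = ((g + g**2)/g)/9 = (g + g**2)/(9*g))
1*(15 + j(2)) = 1*(15 + (1/9 + (1/9)*2)) = 1*(15 + (1/9 + 2/9)) = 1*(15 + 1/3) = 1*(46/3) = 46/3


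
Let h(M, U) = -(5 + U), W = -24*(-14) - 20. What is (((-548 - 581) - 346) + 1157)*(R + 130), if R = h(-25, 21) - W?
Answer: 67416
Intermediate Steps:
W = 316 (W = 336 - 20 = 316)
h(M, U) = -5 - U
R = -342 (R = (-5 - 1*21) - 1*316 = (-5 - 21) - 316 = -26 - 316 = -342)
(((-548 - 581) - 346) + 1157)*(R + 130) = (((-548 - 581) - 346) + 1157)*(-342 + 130) = ((-1129 - 346) + 1157)*(-212) = (-1475 + 1157)*(-212) = -318*(-212) = 67416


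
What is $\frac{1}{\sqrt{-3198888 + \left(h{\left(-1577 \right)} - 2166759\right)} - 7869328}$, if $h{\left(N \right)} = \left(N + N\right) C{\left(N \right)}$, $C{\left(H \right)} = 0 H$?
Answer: $- \frac{7869328}{61926328537231} - \frac{483 i \sqrt{23}}{61926328537231} \approx -1.2708 \cdot 10^{-7} - 3.7406 \cdot 10^{-11} i$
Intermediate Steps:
$C{\left(H \right)} = 0$
$h{\left(N \right)} = 0$ ($h{\left(N \right)} = \left(N + N\right) 0 = 2 N 0 = 0$)
$\frac{1}{\sqrt{-3198888 + \left(h{\left(-1577 \right)} - 2166759\right)} - 7869328} = \frac{1}{\sqrt{-3198888 + \left(0 - 2166759\right)} - 7869328} = \frac{1}{\sqrt{-3198888 - 2166759} - 7869328} = \frac{1}{\sqrt{-5365647} - 7869328} = \frac{1}{483 i \sqrt{23} - 7869328} = \frac{1}{-7869328 + 483 i \sqrt{23}}$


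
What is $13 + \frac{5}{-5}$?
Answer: $12$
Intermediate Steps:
$13 + \frac{5}{-5} = 13 + 5 \left(- \frac{1}{5}\right) = 13 - 1 = 12$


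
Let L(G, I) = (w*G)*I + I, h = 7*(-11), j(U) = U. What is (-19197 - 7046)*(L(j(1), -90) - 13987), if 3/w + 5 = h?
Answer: 15142788346/41 ≈ 3.6934e+8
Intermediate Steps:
h = -77
w = -3/82 (w = 3/(-5 - 77) = 3/(-82) = 3*(-1/82) = -3/82 ≈ -0.036585)
L(G, I) = I - 3*G*I/82 (L(G, I) = (-3*G/82)*I + I = -3*G*I/82 + I = I - 3*G*I/82)
(-19197 - 7046)*(L(j(1), -90) - 13987) = (-19197 - 7046)*((1/82)*(-90)*(82 - 3*1) - 13987) = -26243*((1/82)*(-90)*(82 - 3) - 13987) = -26243*((1/82)*(-90)*79 - 13987) = -26243*(-3555/41 - 13987) = -26243*(-577022/41) = 15142788346/41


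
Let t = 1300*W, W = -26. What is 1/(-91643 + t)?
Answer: -1/125443 ≈ -7.9717e-6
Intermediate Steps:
t = -33800 (t = 1300*(-26) = -33800)
1/(-91643 + t) = 1/(-91643 - 33800) = 1/(-125443) = -1/125443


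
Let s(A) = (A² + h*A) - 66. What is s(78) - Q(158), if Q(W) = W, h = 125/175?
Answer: 41410/7 ≈ 5915.7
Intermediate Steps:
h = 5/7 (h = 125*(1/175) = 5/7 ≈ 0.71429)
s(A) = -66 + A² + 5*A/7 (s(A) = (A² + 5*A/7) - 66 = -66 + A² + 5*A/7)
s(78) - Q(158) = (-66 + 78² + (5/7)*78) - 1*158 = (-66 + 6084 + 390/7) - 158 = 42516/7 - 158 = 41410/7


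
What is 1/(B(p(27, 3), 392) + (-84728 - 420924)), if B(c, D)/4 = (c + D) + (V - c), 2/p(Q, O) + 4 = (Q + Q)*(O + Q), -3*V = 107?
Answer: -3/1512680 ≈ -1.9832e-6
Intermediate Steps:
V = -107/3 (V = -⅓*107 = -107/3 ≈ -35.667)
p(Q, O) = 2/(-4 + 2*Q*(O + Q)) (p(Q, O) = 2/(-4 + (Q + Q)*(O + Q)) = 2/(-4 + (2*Q)*(O + Q)) = 2/(-4 + 2*Q*(O + Q)))
B(c, D) = -428/3 + 4*D (B(c, D) = 4*((c + D) + (-107/3 - c)) = 4*((D + c) + (-107/3 - c)) = 4*(-107/3 + D) = -428/3 + 4*D)
1/(B(p(27, 3), 392) + (-84728 - 420924)) = 1/((-428/3 + 4*392) + (-84728 - 420924)) = 1/((-428/3 + 1568) - 505652) = 1/(4276/3 - 505652) = 1/(-1512680/3) = -3/1512680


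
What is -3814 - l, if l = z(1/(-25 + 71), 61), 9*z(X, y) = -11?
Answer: -34315/9 ≈ -3812.8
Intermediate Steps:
z(X, y) = -11/9 (z(X, y) = (⅑)*(-11) = -11/9)
l = -11/9 ≈ -1.2222
-3814 - l = -3814 - 1*(-11/9) = -3814 + 11/9 = -34315/9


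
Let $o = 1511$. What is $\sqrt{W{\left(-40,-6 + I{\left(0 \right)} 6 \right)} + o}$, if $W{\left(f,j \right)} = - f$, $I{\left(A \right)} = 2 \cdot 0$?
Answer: $\sqrt{1551} \approx 39.383$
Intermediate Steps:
$I{\left(A \right)} = 0$
$\sqrt{W{\left(-40,-6 + I{\left(0 \right)} 6 \right)} + o} = \sqrt{\left(-1\right) \left(-40\right) + 1511} = \sqrt{40 + 1511} = \sqrt{1551}$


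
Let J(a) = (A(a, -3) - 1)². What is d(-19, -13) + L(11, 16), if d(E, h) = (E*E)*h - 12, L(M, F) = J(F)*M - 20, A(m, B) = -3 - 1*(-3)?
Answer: -4714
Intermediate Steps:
A(m, B) = 0 (A(m, B) = -3 + 3 = 0)
J(a) = 1 (J(a) = (0 - 1)² = (-1)² = 1)
L(M, F) = -20 + M (L(M, F) = 1*M - 20 = M - 20 = -20 + M)
d(E, h) = -12 + h*E² (d(E, h) = E²*h - 12 = h*E² - 12 = -12 + h*E²)
d(-19, -13) + L(11, 16) = (-12 - 13*(-19)²) + (-20 + 11) = (-12 - 13*361) - 9 = (-12 - 4693) - 9 = -4705 - 9 = -4714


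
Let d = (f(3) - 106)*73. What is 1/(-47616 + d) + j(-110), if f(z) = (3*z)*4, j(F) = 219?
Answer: 11546993/52726 ≈ 219.00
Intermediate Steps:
f(z) = 12*z
d = -5110 (d = (12*3 - 106)*73 = (36 - 106)*73 = -70*73 = -5110)
1/(-47616 + d) + j(-110) = 1/(-47616 - 5110) + 219 = 1/(-52726) + 219 = -1/52726 + 219 = 11546993/52726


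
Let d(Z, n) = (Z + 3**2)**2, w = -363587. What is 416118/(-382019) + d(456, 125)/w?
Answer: -233897153541/138897142153 ≈ -1.6840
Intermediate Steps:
d(Z, n) = (9 + Z)**2 (d(Z, n) = (Z + 9)**2 = (9 + Z)**2)
416118/(-382019) + d(456, 125)/w = 416118/(-382019) + (9 + 456)**2/(-363587) = 416118*(-1/382019) + 465**2*(-1/363587) = -416118/382019 + 216225*(-1/363587) = -416118/382019 - 216225/363587 = -233897153541/138897142153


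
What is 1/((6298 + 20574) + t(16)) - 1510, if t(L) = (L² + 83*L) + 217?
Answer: -43296229/28673 ≈ -1510.0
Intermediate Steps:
t(L) = 217 + L² + 83*L
1/((6298 + 20574) + t(16)) - 1510 = 1/((6298 + 20574) + (217 + 16² + 83*16)) - 1510 = 1/(26872 + (217 + 256 + 1328)) - 1510 = 1/(26872 + 1801) - 1510 = 1/28673 - 1510 = -43296229/28673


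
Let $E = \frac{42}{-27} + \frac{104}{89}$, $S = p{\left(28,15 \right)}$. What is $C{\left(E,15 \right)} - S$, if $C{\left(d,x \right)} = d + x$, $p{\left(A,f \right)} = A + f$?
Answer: $- \frac{22738}{801} \approx -28.387$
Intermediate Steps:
$S = 43$ ($S = 28 + 15 = 43$)
$E = - \frac{310}{801}$ ($E = 42 \left(- \frac{1}{27}\right) + 104 \cdot \frac{1}{89} = - \frac{14}{9} + \frac{104}{89} = - \frac{310}{801} \approx -0.38702$)
$C{\left(E,15 \right)} - S = \left(- \frac{310}{801} + 15\right) - 43 = \frac{11705}{801} - 43 = - \frac{22738}{801}$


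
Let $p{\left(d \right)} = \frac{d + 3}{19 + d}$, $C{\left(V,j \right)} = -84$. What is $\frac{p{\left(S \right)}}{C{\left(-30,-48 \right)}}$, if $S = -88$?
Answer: $- \frac{85}{5796} \approx -0.014665$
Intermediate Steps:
$p{\left(d \right)} = \frac{3 + d}{19 + d}$
$\frac{p{\left(S \right)}}{C{\left(-30,-48 \right)}} = \frac{\frac{1}{19 - 88} \left(3 - 88\right)}{-84} = \frac{1}{-69} \left(-85\right) \left(- \frac{1}{84}\right) = \left(- \frac{1}{69}\right) \left(-85\right) \left(- \frac{1}{84}\right) = \frac{85}{69} \left(- \frac{1}{84}\right) = - \frac{85}{5796}$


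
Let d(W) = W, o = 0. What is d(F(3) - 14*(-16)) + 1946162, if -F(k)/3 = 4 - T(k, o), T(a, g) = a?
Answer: 1946383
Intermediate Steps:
F(k) = -12 + 3*k (F(k) = -3*(4 - k) = -12 + 3*k)
d(F(3) - 14*(-16)) + 1946162 = ((-12 + 3*3) - 14*(-16)) + 1946162 = ((-12 + 9) + 224) + 1946162 = (-3 + 224) + 1946162 = 221 + 1946162 = 1946383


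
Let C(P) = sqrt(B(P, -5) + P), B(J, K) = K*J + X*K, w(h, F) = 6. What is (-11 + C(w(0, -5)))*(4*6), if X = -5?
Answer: -240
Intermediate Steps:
B(J, K) = -5*K + J*K (B(J, K) = K*J - 5*K = J*K - 5*K = -5*K + J*K)
C(P) = sqrt(25 - 4*P) (C(P) = sqrt(-5*(-5 + P) + P) = sqrt((25 - 5*P) + P) = sqrt(25 - 4*P))
(-11 + C(w(0, -5)))*(4*6) = (-11 + sqrt(25 - 4*6))*(4*6) = (-11 + sqrt(25 - 24))*24 = (-11 + sqrt(1))*24 = (-11 + 1)*24 = -10*24 = -240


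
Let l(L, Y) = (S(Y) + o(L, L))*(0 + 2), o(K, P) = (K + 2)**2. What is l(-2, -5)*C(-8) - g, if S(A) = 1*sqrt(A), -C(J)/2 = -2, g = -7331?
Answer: 7331 + 8*I*sqrt(5) ≈ 7331.0 + 17.889*I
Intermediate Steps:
C(J) = 4 (C(J) = -2*(-2) = 4)
o(K, P) = (2 + K)**2
S(A) = sqrt(A)
l(L, Y) = 2*sqrt(Y) + 2*(2 + L)**2 (l(L, Y) = (sqrt(Y) + (2 + L)**2)*(0 + 2) = (sqrt(Y) + (2 + L)**2)*2 = 2*sqrt(Y) + 2*(2 + L)**2)
l(-2, -5)*C(-8) - g = (2*sqrt(-5) + 2*(2 - 2)**2)*4 - 1*(-7331) = (2*(I*sqrt(5)) + 2*0**2)*4 + 7331 = (2*I*sqrt(5) + 2*0)*4 + 7331 = (2*I*sqrt(5) + 0)*4 + 7331 = (2*I*sqrt(5))*4 + 7331 = 8*I*sqrt(5) + 7331 = 7331 + 8*I*sqrt(5)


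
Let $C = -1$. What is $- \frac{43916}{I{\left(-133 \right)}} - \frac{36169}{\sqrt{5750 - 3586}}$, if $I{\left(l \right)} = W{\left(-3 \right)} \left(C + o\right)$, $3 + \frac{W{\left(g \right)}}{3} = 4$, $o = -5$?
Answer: $\frac{21958}{9} - \frac{36169 \sqrt{541}}{1082} \approx 1662.3$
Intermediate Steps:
$W{\left(g \right)} = 3$ ($W{\left(g \right)} = -9 + 3 \cdot 4 = -9 + 12 = 3$)
$I{\left(l \right)} = -18$ ($I{\left(l \right)} = 3 \left(-1 - 5\right) = 3 \left(-6\right) = -18$)
$- \frac{43916}{I{\left(-133 \right)}} - \frac{36169}{\sqrt{5750 - 3586}} = - \frac{43916}{-18} - \frac{36169}{\sqrt{5750 - 3586}} = \left(-43916\right) \left(- \frac{1}{18}\right) - \frac{36169}{\sqrt{2164}} = \frac{21958}{9} - \frac{36169}{2 \sqrt{541}} = \frac{21958}{9} - 36169 \frac{\sqrt{541}}{1082} = \frac{21958}{9} - \frac{36169 \sqrt{541}}{1082}$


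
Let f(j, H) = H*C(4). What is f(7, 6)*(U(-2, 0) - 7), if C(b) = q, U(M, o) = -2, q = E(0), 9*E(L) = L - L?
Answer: 0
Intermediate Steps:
E(L) = 0 (E(L) = (L - L)/9 = (⅑)*0 = 0)
q = 0
C(b) = 0
f(j, H) = 0 (f(j, H) = H*0 = 0)
f(7, 6)*(U(-2, 0) - 7) = 0*(-2 - 7) = 0*(-9) = 0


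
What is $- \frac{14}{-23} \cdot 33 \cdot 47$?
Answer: $\frac{21714}{23} \approx 944.09$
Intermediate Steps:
$- \frac{14}{-23} \cdot 33 \cdot 47 = \left(-14\right) \left(- \frac{1}{23}\right) 33 \cdot 47 = \frac{14}{23} \cdot 33 \cdot 47 = \frac{462}{23} \cdot 47 = \frac{21714}{23}$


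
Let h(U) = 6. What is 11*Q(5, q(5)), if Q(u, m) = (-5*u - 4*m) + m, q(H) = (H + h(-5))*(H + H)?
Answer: -3905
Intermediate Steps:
q(H) = 2*H*(6 + H) (q(H) = (H + 6)*(H + H) = (6 + H)*(2*H) = 2*H*(6 + H))
Q(u, m) = -5*u - 3*m
11*Q(5, q(5)) = 11*(-5*5 - 6*5*(6 + 5)) = 11*(-25 - 6*5*11) = 11*(-25 - 3*110) = 11*(-25 - 330) = 11*(-355) = -3905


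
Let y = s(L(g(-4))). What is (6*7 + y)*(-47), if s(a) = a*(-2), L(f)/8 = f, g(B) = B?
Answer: -4982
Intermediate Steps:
L(f) = 8*f
s(a) = -2*a
y = 64 (y = -16*(-4) = -2*(-32) = 64)
(6*7 + y)*(-47) = (6*7 + 64)*(-47) = (42 + 64)*(-47) = 106*(-47) = -4982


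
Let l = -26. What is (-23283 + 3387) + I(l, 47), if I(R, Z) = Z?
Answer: -19849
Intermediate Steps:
(-23283 + 3387) + I(l, 47) = (-23283 + 3387) + 47 = -19896 + 47 = -19849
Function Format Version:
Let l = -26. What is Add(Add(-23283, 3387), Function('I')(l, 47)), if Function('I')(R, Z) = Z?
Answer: -19849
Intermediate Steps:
Add(Add(-23283, 3387), Function('I')(l, 47)) = Add(Add(-23283, 3387), 47) = Add(-19896, 47) = -19849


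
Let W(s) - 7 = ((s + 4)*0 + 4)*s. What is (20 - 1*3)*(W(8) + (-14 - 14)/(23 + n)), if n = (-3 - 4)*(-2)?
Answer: 24055/37 ≈ 650.13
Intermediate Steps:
W(s) = 7 + 4*s (W(s) = 7 + ((s + 4)*0 + 4)*s = 7 + ((4 + s)*0 + 4)*s = 7 + (0 + 4)*s = 7 + 4*s)
n = 14 (n = -7*(-2) = 14)
(20 - 1*3)*(W(8) + (-14 - 14)/(23 + n)) = (20 - 1*3)*((7 + 4*8) + (-14 - 14)/(23 + 14)) = (20 - 3)*((7 + 32) - 28/37) = 17*(39 - 28*1/37) = 17*(39 - 28/37) = 17*(1415/37) = 24055/37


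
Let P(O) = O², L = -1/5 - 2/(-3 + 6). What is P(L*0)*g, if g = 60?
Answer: 0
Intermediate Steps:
L = -13/15 (L = -1*⅕ - 2/3 = -⅕ - 2*⅓ = -⅕ - ⅔ = -13/15 ≈ -0.86667)
P(L*0)*g = (-13/15*0)²*60 = 0²*60 = 0*60 = 0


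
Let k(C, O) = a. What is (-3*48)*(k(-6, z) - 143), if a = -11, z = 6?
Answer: 22176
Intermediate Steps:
k(C, O) = -11
(-3*48)*(k(-6, z) - 143) = (-3*48)*(-11 - 143) = -144*(-154) = 22176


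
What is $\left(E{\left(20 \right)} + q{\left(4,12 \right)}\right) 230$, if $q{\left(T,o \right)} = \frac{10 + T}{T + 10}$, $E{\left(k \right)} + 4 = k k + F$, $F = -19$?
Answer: $86940$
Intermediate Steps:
$E{\left(k \right)} = -23 + k^{2}$ ($E{\left(k \right)} = -4 + \left(k k - 19\right) = -4 + \left(k^{2} - 19\right) = -4 + \left(-19 + k^{2}\right) = -23 + k^{2}$)
$q{\left(T,o \right)} = 1$ ($q{\left(T,o \right)} = \frac{10 + T}{10 + T} = 1$)
$\left(E{\left(20 \right)} + q{\left(4,12 \right)}\right) 230 = \left(\left(-23 + 20^{2}\right) + 1\right) 230 = \left(\left(-23 + 400\right) + 1\right) 230 = \left(377 + 1\right) 230 = 378 \cdot 230 = 86940$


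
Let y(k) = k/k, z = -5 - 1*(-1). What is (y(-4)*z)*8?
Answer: -32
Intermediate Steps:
z = -4 (z = -5 + 1 = -4)
y(k) = 1
(y(-4)*z)*8 = (1*(-4))*8 = -4*8 = -32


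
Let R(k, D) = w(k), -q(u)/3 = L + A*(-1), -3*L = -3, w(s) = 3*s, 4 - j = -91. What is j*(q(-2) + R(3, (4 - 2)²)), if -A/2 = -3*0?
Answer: 570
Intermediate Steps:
j = 95 (j = 4 - 1*(-91) = 4 + 91 = 95)
L = 1 (L = -⅓*(-3) = 1)
A = 0 (A = -(-6)*0 = -2*0 = 0)
q(u) = -3 (q(u) = -3*(1 + 0*(-1)) = -3*(1 + 0) = -3*1 = -3)
R(k, D) = 3*k
j*(q(-2) + R(3, (4 - 2)²)) = 95*(-3 + 3*3) = 95*(-3 + 9) = 95*6 = 570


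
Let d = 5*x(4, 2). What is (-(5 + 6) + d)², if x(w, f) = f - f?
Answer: 121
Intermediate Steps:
x(w, f) = 0
d = 0 (d = 5*0 = 0)
(-(5 + 6) + d)² = (-(5 + 6) + 0)² = (-1*11 + 0)² = (-11 + 0)² = (-11)² = 121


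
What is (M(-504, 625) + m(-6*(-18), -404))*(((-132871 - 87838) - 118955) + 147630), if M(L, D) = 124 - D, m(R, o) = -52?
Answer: 106194802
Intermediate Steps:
(M(-504, 625) + m(-6*(-18), -404))*(((-132871 - 87838) - 118955) + 147630) = ((124 - 1*625) - 52)*(((-132871 - 87838) - 118955) + 147630) = ((124 - 625) - 52)*((-220709 - 118955) + 147630) = (-501 - 52)*(-339664 + 147630) = -553*(-192034) = 106194802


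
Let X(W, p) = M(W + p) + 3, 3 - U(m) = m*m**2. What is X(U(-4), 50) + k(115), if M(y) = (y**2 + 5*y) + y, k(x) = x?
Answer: 14509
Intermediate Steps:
U(m) = 3 - m**3 (U(m) = 3 - m*m**2 = 3 - m**3)
M(y) = y**2 + 6*y
X(W, p) = 3 + (W + p)*(6 + W + p) (X(W, p) = (W + p)*(6 + (W + p)) + 3 = (W + p)*(6 + W + p) + 3 = 3 + (W + p)*(6 + W + p))
X(U(-4), 50) + k(115) = (3 + ((3 - 1*(-4)**3) + 50)*(6 + (3 - 1*(-4)**3) + 50)) + 115 = (3 + ((3 - 1*(-64)) + 50)*(6 + (3 - 1*(-64)) + 50)) + 115 = (3 + ((3 + 64) + 50)*(6 + (3 + 64) + 50)) + 115 = (3 + (67 + 50)*(6 + 67 + 50)) + 115 = (3 + 117*123) + 115 = (3 + 14391) + 115 = 14394 + 115 = 14509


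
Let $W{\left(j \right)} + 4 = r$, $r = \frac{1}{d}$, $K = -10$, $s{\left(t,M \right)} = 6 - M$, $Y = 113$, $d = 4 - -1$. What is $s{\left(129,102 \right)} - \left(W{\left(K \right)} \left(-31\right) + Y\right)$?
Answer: $- \frac{1634}{5} \approx -326.8$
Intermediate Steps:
$d = 5$ ($d = 4 + 1 = 5$)
$r = \frac{1}{5} \approx 0.2$
$W{\left(j \right)} = - \frac{19}{5}$ ($W{\left(j \right)} = -4 + \frac{1}{5} = - \frac{19}{5}$)
$s{\left(129,102 \right)} - \left(W{\left(K \right)} \left(-31\right) + Y\right) = \left(6 - 102\right) - \left(\left(- \frac{19}{5}\right) \left(-31\right) + 113\right) = \left(6 - 102\right) - \left(\frac{589}{5} + 113\right) = -96 - \frac{1154}{5} = - \frac{1634}{5}$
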